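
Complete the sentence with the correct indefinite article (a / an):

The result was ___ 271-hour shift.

a

The indefinite article is chosen by the initial *sound* of the following word, not its spelling.
The number *271* is spoken "two hundred …", beginning with /tuː/ — a consonant sound.
So the article is *a*: The result was a 271-hour shift.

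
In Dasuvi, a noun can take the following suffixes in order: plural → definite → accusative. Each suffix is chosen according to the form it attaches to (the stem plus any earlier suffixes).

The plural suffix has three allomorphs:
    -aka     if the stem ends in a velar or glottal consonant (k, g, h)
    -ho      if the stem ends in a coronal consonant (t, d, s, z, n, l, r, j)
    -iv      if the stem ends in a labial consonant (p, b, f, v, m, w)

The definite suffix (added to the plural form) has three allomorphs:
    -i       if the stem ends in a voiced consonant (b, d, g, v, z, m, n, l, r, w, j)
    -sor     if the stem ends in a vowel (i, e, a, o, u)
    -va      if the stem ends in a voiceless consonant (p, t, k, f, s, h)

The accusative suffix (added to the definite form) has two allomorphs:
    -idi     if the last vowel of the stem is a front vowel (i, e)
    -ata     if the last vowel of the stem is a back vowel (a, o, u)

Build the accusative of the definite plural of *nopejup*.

*nopejup*: final consonant = /p/, labial → -iv → *nopejupiv*.
The final sound of the plural form *nopejupiv* is /v/, which is a voiced consonant, so the definite suffix is -i, giving *nopejupivi*.
Since the last vowel of the definite form *nopejupivi* is /i/ (a front vowel), it takes -idi, giving *nopejupiviidi*.

nopejupiviidi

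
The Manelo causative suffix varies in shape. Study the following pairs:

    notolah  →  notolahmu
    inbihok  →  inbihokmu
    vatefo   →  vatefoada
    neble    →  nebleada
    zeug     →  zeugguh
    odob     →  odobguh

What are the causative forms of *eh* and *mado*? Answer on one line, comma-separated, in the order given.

ehmu, madoada

Looking at the final sound of each stem: -mu when the stem ends in a voiceless consonant (*notolah*, *inbihok*); -guh when the stem ends in a voiced consonant (*zeug*, *odob*); -ada when the stem ends in a vowel (*vatefo*, *neble*).
Since the final sound of *eh* is /h/ (a voiceless consonant), it takes -mu, giving *ehmu*.
*mado*: final sound = /o/, a vowel → -ada → *madoada*.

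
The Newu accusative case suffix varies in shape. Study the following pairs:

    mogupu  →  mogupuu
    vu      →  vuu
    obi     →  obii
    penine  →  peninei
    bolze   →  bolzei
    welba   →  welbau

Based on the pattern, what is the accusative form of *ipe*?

ipei

The alternation tracks the last vowel of the stem — -i when the last vowel of the stem is a front vowel (*obi*, *penine*, *bolze*); -u when the last vowel of the stem is a back vowel (*mogupu*, *vu*, *welba*).
*ipe* — last vowel /e/ (a front vowel) → -i → *ipei*.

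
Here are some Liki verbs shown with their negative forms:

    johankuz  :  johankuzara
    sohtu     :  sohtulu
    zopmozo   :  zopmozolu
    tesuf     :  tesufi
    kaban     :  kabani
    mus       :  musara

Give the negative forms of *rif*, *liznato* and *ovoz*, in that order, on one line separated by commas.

rifi, liznatolu, ovozara

The suffix is conditioned by the final sound: -ara when the stem ends in a sibilant (*johankuz*, *mus*); -i when the stem ends in a non-sibilant consonant (*tesuf*, *kaban*); -lu when the stem ends in a vowel (*sohtu*, *zopmozo*).
Since the final sound of *rif* is /f/ (a non-sibilant consonant), it takes -i, giving *rifi*.
*liznato*: final sound = /o/, a vowel → -lu → *liznatolu*.
*ovoz* — final sound /z/ (a sibilant) → -ara → *ovozara*.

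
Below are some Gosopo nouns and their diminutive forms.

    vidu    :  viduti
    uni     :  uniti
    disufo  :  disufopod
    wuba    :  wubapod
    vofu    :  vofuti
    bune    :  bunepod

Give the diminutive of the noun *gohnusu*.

gohnusuti

The pattern is height harmony: -ti when the last vowel of the stem is a high vowel (*vidu*, *uni*, *vofu*); -pod when the last vowel of the stem is a non-high vowel (*disufo*, *wuba*, *bune*).
Since the last vowel of *gohnusu* is /u/ (a high vowel), it takes -ti, giving *gohnusuti*.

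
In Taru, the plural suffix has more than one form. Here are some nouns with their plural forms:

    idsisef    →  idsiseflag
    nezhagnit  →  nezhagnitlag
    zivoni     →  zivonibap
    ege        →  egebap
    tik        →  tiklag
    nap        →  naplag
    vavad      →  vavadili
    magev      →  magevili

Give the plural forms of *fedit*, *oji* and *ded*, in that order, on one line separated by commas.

The suffix is conditioned by the final sound: -lag when the stem ends in a voiceless consonant (*idsisef*, *nezhagnit*, *tik*, *nap*); -ili when the stem ends in a voiced consonant (*vavad*, *magev*); -bap when the stem ends in a vowel (*zivoni*, *ege*).
*fedit* — final sound /t/ (a voiceless consonant) → -lag → *feditlag*.
*oji*: final sound = /i/, a vowel → -bap → *ojibap*.
*ded* — final sound /d/ (a voiced consonant) → -ili → *dedili*.

feditlag, ojibap, dedili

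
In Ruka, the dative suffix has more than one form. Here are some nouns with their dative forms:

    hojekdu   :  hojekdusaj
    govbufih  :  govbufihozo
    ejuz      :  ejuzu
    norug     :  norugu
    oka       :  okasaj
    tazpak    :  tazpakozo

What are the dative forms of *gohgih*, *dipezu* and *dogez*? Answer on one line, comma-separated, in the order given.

The pattern is voicing of the final sound: -ozo when the stem ends in a voiceless consonant (*govbufih*, *tazpak*); -u when the stem ends in a voiced consonant (*ejuz*, *norug*); -saj when the stem ends in a vowel (*hojekdu*, *oka*).
Since the final sound of *gohgih* is /h/ (a voiceless consonant), it takes -ozo, giving *gohgihozo*.
The final sound of *dipezu* is /u/, which is a vowel, so the suffix is -saj, giving *dipezusaj*.
*dogez*: final sound = /z/, a voiced consonant → -u → *dogezu*.

gohgihozo, dipezusaj, dogezu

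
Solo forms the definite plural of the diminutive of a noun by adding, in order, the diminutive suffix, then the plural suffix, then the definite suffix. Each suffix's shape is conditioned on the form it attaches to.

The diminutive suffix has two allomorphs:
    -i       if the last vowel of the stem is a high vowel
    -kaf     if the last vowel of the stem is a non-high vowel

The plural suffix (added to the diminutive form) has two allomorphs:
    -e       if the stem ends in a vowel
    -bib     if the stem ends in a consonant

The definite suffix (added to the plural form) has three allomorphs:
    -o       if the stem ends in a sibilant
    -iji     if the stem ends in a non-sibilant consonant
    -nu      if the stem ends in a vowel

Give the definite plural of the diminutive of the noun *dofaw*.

*dofaw*: last vowel = /a/, a non-high vowel → -kaf → *dofawkaf*.
The diminutive form *dofawkaf* — final sound /f/ (a consonant) → -bib → *dofawkafbib*.
The final sound of the plural form *dofawkafbib* is /b/, which is a non-sibilant consonant, so the definite suffix is -iji, giving *dofawkafbibiji*.

dofawkafbibiji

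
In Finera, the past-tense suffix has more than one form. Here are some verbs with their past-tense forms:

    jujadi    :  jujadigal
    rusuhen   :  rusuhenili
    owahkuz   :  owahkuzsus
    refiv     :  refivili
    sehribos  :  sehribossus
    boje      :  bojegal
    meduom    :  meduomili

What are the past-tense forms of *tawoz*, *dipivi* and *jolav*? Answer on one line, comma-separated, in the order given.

The suffix is conditioned by the final sound: -sus when the stem ends in a sibilant (*owahkuz*, *sehribos*); -ili when the stem ends in a non-sibilant consonant (*rusuhen*, *refiv*, *meduom*); -gal when the stem ends in a vowel (*jujadi*, *boje*).
*tawoz* — final sound /z/ (a sibilant) → -sus → *tawozsus*.
The final sound of *dipivi* is /i/, which is a vowel, so the suffix is -gal, giving *dipivigal*.
*jolav*: final sound = /v/, a non-sibilant consonant → -ili → *jolavili*.

tawozsus, dipivigal, jolavili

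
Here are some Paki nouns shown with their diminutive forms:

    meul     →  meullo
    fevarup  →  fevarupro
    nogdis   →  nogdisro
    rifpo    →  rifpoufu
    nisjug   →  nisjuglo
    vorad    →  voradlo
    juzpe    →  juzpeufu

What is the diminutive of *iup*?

iupro

The suffix is conditioned by the final sound: -ro when the stem ends in a voiceless consonant (*fevarup*, *nogdis*); -lo when the stem ends in a voiced consonant (*meul*, *nisjug*, *vorad*); -ufu when the stem ends in a vowel (*rifpo*, *juzpe*).
Since the final sound of *iup* is /p/ (a voiceless consonant), it takes -ro, giving *iupro*.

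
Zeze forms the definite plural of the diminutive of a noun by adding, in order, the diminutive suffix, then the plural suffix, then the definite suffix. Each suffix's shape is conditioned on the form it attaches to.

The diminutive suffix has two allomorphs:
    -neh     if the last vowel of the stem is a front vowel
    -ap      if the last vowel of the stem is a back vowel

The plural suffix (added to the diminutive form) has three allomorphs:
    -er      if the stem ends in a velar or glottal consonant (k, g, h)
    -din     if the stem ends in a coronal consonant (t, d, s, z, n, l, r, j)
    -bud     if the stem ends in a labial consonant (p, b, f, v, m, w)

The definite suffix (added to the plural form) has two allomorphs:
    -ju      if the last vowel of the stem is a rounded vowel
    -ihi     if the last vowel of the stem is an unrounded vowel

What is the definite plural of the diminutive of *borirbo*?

borirboapbudju

*borirbo*: last vowel = /o/, a back vowel → -ap → *borirboap*.
The diminutive form *borirboap*: final consonant = /p/, labial → -bud → *borirboapbud*.
The plural form *borirboapbud* — last vowel /u/ (a rounded vowel) → -ju → *borirboapbudju*.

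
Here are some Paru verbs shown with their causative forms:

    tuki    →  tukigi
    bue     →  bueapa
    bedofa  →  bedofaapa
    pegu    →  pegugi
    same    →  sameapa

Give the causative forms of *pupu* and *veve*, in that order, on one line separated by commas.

pupugi, veveapa

The pattern is height harmony: -gi when the last vowel of the stem is a high vowel (*tuki*, *pegu*); -apa when the last vowel of the stem is a non-high vowel (*bue*, *bedofa*, *same*).
*pupu*: last vowel = /u/, a high vowel → -gi → *pupugi*.
Since the last vowel of *veve* is /e/ (a non-high vowel), it takes -apa, giving *veveapa*.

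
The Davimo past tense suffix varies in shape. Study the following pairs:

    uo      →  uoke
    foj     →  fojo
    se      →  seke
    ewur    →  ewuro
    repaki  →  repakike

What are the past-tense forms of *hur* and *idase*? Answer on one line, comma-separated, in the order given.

huro, idaseke

The pattern is consonant vs. vowel: -o when the stem ends in a consonant (*foj*, *ewur*); -ke when the stem ends in a vowel (*uo*, *se*, *repaki*).
*hur*: final sound = /r/, a consonant → -o → *huro*.
The final sound of *idase* is /e/, which is a vowel, so the suffix is -ke, giving *idaseke*.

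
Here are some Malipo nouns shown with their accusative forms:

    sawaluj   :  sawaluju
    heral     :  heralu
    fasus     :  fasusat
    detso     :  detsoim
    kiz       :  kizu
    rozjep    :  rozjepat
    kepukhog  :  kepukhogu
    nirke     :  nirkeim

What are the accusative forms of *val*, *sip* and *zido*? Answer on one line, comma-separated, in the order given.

The suffix is conditioned by the final sound: -at when the stem ends in a voiceless consonant (*fasus*, *rozjep*); -u when the stem ends in a voiced consonant (*sawaluj*, *heral*, *kiz*, *kepukhog*); -im when the stem ends in a vowel (*detso*, *nirke*).
Since the final sound of *val* is /l/ (a voiced consonant), it takes -u, giving *valu*.
*sip*: final sound = /p/, a voiceless consonant → -at → *sipat*.
*zido*: final sound = /o/, a vowel → -im → *zidoim*.

valu, sipat, zidoim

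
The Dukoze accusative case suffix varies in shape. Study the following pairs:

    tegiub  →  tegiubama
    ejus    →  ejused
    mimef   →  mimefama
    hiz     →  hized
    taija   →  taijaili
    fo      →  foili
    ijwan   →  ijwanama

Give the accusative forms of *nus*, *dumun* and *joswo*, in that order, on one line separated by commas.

nused, dumunama, joswoili

Looking at the final sound of each stem: -ed when the stem ends in a sibilant (*ejus*, *hiz*); -ama when the stem ends in a non-sibilant consonant (*tegiub*, *mimef*, *ijwan*); -ili when the stem ends in a vowel (*taija*, *fo*).
The final sound of *nus* is /s/, which is a sibilant, so the suffix is -ed, giving *nused*.
The final sound of *dumun* is /n/, which is a non-sibilant consonant, so the suffix is -ama, giving *dumunama*.
*joswo*: final sound = /o/, a vowel → -ili → *joswoili*.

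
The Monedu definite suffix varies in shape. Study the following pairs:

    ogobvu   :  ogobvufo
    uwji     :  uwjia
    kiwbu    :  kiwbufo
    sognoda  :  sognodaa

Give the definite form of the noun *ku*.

The alternation tracks the last vowel of the stem — -fo when the last vowel of the stem is a rounded vowel (*ogobvu*, *kiwbu*); -a when the last vowel of the stem is an unrounded vowel (*uwji*, *sognoda*).
*ku*: last vowel = /u/, a rounded vowel → -fo → *kufo*.

kufo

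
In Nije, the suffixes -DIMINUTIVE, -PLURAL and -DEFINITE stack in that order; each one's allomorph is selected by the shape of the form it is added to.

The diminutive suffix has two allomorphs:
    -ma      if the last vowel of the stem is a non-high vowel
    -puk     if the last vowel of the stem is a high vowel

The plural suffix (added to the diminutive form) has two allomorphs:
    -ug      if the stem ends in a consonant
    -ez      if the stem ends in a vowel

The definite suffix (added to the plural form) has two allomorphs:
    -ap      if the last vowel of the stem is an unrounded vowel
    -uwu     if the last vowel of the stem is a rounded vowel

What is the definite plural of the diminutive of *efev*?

efevmaezap

*efev*: last vowel = /e/, a non-high vowel → -ma → *efevma*.
The diminutive form *efevma*: final sound = /a/, a vowel → -ez → *efevmaez*.
The plural form *efevmaez* — last vowel /e/ (an unrounded vowel) → -ap → *efevmaezap*.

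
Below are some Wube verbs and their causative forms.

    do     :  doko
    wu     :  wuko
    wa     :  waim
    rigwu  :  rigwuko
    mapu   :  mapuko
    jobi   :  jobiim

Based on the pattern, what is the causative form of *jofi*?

jofiim

Looking at the last vowel of each stem: -ko when the last vowel of the stem is a rounded vowel (*do*, *wu*, *rigwu*, *mapu*); -im when the last vowel of the stem is an unrounded vowel (*wa*, *jobi*).
The last vowel of *jofi* is /i/, which is an unrounded vowel, so the suffix is -im, giving *jofiim*.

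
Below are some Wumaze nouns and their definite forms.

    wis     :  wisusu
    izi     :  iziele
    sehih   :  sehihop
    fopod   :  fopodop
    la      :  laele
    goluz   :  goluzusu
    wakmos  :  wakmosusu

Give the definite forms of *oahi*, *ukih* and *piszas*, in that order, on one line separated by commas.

The alternation tracks the final sound of the stem — -usu when the stem ends in a sibilant (*wis*, *goluz*, *wakmos*); -op when the stem ends in a non-sibilant consonant (*sehih*, *fopod*); -ele when the stem ends in a vowel (*izi*, *la*).
The final sound of *oahi* is /i/, which is a vowel, so the suffix is -ele, giving *oahiele*.
*ukih* — final sound /h/ (a non-sibilant consonant) → -op → *ukihop*.
*piszas* — final sound /s/ (a sibilant) → -usu → *piszasusu*.

oahiele, ukihop, piszasusu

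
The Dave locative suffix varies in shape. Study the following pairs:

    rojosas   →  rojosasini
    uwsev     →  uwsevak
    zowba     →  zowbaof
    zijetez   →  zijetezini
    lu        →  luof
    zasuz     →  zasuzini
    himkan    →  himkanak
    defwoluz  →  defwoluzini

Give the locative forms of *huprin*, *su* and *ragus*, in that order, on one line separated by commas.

huprinak, suof, ragusini

The suffix is conditioned by the final sound: -ini when the stem ends in a sibilant (*rojosas*, *zijetez*, *zasuz*, *defwoluz*); -ak when the stem ends in a non-sibilant consonant (*uwsev*, *himkan*); -of when the stem ends in a vowel (*zowba*, *lu*).
*huprin*: final sound = /n/, a non-sibilant consonant → -ak → *huprinak*.
*su*: final sound = /u/, a vowel → -of → *suof*.
The final sound of *ragus* is /s/, which is a sibilant, so the suffix is -ini, giving *ragusini*.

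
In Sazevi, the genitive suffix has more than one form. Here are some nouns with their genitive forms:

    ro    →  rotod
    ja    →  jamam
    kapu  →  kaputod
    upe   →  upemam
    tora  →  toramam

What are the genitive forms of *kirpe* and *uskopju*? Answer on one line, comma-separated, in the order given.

Looking at the last vowel of each stem: -tod when the last vowel of the stem is a rounded vowel (*ro*, *kapu*); -mam when the last vowel of the stem is an unrounded vowel (*ja*, *upe*, *tora*).
*kirpe* — last vowel /e/ (an unrounded vowel) → -mam → *kirpemam*.
The last vowel of *uskopju* is /u/, which is a rounded vowel, so the suffix is -tod, giving *uskopjutod*.

kirpemam, uskopjutod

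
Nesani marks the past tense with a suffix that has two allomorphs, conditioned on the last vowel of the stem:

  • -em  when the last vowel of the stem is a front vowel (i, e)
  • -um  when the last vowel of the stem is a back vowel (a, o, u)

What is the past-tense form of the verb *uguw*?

uguwum

Since the last vowel of *uguw* is /u/ (a back vowel), it takes -um, giving *uguwum*.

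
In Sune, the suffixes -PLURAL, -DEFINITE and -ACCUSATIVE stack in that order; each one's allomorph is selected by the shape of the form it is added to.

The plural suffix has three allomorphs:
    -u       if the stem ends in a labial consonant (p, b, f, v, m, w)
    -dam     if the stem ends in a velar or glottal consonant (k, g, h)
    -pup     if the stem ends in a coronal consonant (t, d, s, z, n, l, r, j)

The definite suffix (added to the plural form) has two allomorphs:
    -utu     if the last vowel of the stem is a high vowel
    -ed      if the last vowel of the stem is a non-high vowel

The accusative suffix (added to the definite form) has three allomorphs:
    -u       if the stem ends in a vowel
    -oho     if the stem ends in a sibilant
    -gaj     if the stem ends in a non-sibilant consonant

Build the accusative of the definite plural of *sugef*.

Since the final consonant of *sugef* is /f/ (labial), it takes -u, giving *sugefu*.
The plural form *sugefu*: last vowel = /u/, a high vowel → -utu → *sugefuutu*.
The definite form *sugefuutu* — final sound /u/ (a vowel) → -u → *sugefuutuu*.

sugefuutuu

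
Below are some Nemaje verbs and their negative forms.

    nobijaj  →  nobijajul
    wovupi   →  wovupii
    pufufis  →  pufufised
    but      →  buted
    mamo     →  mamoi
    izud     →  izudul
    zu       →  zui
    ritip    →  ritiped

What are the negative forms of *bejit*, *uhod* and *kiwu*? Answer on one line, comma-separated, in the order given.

The pattern is voicing of the final sound: -ed when the stem ends in a voiceless consonant (*pufufis*, *but*, *ritip*); -ul when the stem ends in a voiced consonant (*nobijaj*, *izud*); -i when the stem ends in a vowel (*wovupi*, *mamo*, *zu*).
*bejit* — final sound /t/ (a voiceless consonant) → -ed → *bejited*.
Since the final sound of *uhod* is /d/ (a voiced consonant), it takes -ul, giving *uhodul*.
Since the final sound of *kiwu* is /u/ (a vowel), it takes -i, giving *kiwui*.

bejited, uhodul, kiwui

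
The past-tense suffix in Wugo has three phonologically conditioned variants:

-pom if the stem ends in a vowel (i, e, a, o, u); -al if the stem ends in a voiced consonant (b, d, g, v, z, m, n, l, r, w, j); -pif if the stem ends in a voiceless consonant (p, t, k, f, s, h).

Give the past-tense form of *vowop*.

Since the final sound of *vowop* is /p/ (a voiceless consonant), it takes -pif, giving *vowoppif*.

vowoppif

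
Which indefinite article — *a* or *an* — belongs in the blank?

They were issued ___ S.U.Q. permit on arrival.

an

The indefinite article is chosen by the initial *sound* of the following word, not its spelling.
The initialism *S.U.Q.* is read letter by letter; the first letter, S, is pronounced /ɛs/, which begins with a vowel sound.
So the article is *an*: They were issued an S.U.Q. permit on arrival.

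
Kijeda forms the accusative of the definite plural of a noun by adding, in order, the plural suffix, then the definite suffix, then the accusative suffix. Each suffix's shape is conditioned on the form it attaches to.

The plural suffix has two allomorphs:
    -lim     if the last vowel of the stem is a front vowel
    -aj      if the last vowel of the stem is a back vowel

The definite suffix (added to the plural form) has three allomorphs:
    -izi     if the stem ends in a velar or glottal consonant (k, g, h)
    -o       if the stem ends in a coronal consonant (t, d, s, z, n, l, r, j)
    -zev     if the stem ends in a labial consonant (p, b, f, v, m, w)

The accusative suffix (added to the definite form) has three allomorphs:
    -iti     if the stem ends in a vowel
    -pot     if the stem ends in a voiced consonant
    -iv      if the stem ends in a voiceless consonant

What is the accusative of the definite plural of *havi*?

havilimzevpot

*havi*: last vowel = /i/, a front vowel → -lim → *havilim*.
The plural form *havilim* — final consonant /m/ (labial) → -zev → *havilimzev*.
Since the final sound of the definite form *havilimzev* is /v/ (a voiced consonant), it takes -pot, giving *havilimzevpot*.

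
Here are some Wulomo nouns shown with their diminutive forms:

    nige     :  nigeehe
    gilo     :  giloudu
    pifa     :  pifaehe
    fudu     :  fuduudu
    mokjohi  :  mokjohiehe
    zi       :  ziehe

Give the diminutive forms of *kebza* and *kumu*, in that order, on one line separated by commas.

The pattern is rounding harmony: -udu when the last vowel of the stem is a rounded vowel (*gilo*, *fudu*); -ehe when the last vowel of the stem is an unrounded vowel (*nige*, *pifa*, *mokjohi*, *zi*).
*kebza*: last vowel = /a/, an unrounded vowel → -ehe → *kebzaehe*.
*kumu*: last vowel = /u/, a rounded vowel → -udu → *kumuudu*.

kebzaehe, kumuudu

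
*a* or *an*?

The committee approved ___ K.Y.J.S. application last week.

The indefinite article is chosen by the initial *sound* of the following word, not its spelling.
The initialism *K.Y.J.S.* is read letter by letter; the first letter, K, is pronounced /keɪ/, which begins with a consonant sound.
So the article is *a*: The committee approved a K.Y.J.S. application last week.

a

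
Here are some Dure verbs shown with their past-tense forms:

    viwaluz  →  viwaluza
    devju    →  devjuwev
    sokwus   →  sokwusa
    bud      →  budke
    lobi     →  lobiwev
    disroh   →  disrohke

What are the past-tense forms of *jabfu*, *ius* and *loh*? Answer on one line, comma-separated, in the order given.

jabfuwev, iusa, lohke

The suffix is conditioned by the final sound: -a when the stem ends in a sibilant (*viwaluz*, *sokwus*); -ke when the stem ends in a non-sibilant consonant (*bud*, *disroh*); -wev when the stem ends in a vowel (*devju*, *lobi*).
Since the final sound of *jabfu* is /u/ (a vowel), it takes -wev, giving *jabfuwev*.
The final sound of *ius* is /s/, which is a sibilant, so the suffix is -a, giving *iusa*.
Since the final sound of *loh* is /h/ (a non-sibilant consonant), it takes -ke, giving *lohke*.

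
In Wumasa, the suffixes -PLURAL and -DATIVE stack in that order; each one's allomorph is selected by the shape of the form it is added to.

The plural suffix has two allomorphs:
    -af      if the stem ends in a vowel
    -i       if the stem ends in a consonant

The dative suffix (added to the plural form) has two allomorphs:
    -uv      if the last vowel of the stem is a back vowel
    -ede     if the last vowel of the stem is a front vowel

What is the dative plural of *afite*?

The final sound of *afite* is /e/, which is a vowel, so the plural suffix is -af, giving *afiteaf*.
The plural form *afiteaf*: last vowel = /a/, a back vowel → -uv → *afiteafuv*.

afiteafuv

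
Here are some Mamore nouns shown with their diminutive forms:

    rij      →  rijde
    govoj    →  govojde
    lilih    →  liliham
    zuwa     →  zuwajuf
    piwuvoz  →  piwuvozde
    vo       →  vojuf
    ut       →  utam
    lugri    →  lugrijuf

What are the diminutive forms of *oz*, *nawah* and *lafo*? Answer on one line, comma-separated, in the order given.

The alternation tracks the final sound of the stem — -am when the stem ends in a voiceless consonant (*lilih*, *ut*); -de when the stem ends in a voiced consonant (*rij*, *govoj*, *piwuvoz*); -juf when the stem ends in a vowel (*zuwa*, *vo*, *lugri*).
The final sound of *oz* is /z/, which is a voiced consonant, so the suffix is -de, giving *ozde*.
*nawah* — final sound /h/ (a voiceless consonant) → -am → *nawaham*.
Since the final sound of *lafo* is /o/ (a vowel), it takes -juf, giving *lafojuf*.

ozde, nawaham, lafojuf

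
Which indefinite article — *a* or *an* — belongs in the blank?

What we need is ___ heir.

The indefinite article is chosen by the initial *sound* of the following word, not its spelling.
*heir* begins with the sound /ɛ/ (silent h) — a vowel sound.
So the article is *an*: What we need is an heir.

an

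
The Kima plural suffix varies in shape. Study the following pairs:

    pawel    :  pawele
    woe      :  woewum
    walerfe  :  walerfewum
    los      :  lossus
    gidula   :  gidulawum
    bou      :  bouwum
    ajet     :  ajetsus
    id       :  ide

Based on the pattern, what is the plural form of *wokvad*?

wokvade

The alternation tracks the final sound of the stem — -sus when the stem ends in a voiceless consonant (*los*, *ajet*); -e when the stem ends in a voiced consonant (*pawel*, *id*); -wum when the stem ends in a vowel (*woe*, *walerfe*, *gidula*, *bou*).
*wokvad*: final sound = /d/, a voiced consonant → -e → *wokvade*.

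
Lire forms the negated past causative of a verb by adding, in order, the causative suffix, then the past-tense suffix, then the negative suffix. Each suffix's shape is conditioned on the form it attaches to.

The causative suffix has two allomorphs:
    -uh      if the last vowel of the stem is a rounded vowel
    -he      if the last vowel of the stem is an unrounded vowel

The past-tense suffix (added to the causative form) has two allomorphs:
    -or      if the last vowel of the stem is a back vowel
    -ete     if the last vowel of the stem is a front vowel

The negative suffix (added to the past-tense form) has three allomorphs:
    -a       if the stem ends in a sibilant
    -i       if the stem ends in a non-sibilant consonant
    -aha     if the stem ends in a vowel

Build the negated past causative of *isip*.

*isip*: last vowel = /i/, an unrounded vowel → -he → *isiphe*.
The causative form *isiphe*: last vowel = /e/, a front vowel → -ete → *isipheete*.
The past-tense form *isipheete* — final sound /e/ (a vowel) → -aha → *isipheeteaha*.

isipheeteaha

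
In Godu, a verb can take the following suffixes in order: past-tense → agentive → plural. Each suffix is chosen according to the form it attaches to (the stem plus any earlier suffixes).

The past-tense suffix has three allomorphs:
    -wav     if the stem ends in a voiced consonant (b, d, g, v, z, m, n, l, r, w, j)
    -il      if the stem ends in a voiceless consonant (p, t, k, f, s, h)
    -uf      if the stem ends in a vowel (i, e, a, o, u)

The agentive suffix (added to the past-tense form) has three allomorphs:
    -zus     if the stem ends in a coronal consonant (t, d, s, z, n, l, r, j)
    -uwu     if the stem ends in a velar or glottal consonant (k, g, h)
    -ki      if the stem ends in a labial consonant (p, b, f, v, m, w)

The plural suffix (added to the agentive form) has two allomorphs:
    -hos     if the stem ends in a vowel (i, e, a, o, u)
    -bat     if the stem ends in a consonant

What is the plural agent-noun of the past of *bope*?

bopeufkihos

*bope* — final sound /e/ (a vowel) → -uf → *bopeuf*.
The past-tense form *bopeuf* — final consonant /f/ (labial) → -ki → *bopeufki*.
The agentive form *bopeufki*: final sound = /i/, a vowel → -hos → *bopeufkihos*.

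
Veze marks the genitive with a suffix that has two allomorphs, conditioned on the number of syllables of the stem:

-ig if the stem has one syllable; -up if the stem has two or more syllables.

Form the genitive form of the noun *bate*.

*bate* (2 syllables) → -up → *bateup*.

bateup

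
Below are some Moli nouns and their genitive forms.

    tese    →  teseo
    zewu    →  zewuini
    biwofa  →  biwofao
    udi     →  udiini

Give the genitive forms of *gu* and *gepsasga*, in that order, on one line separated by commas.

guini, gepsasgao

The suffix is conditioned by the last vowel: -ini when the last vowel of the stem is a high vowel (*zewu*, *udi*); -o when the last vowel of the stem is a non-high vowel (*tese*, *biwofa*).
*gu* — last vowel /u/ (a high vowel) → -ini → *guini*.
*gepsasga* — last vowel /a/ (a non-high vowel) → -o → *gepsasgao*.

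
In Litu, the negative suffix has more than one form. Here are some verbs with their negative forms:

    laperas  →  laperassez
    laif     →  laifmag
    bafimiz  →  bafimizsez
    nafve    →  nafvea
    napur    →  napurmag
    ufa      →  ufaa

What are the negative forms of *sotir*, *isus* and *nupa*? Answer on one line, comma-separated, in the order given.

The pattern is sibilance of the final sound: -sez when the stem ends in a sibilant (*laperas*, *bafimiz*); -mag when the stem ends in a non-sibilant consonant (*laif*, *napur*); -a when the stem ends in a vowel (*nafve*, *ufa*).
*sotir*: final sound = /r/, a non-sibilant consonant → -mag → *sotirmag*.
*isus*: final sound = /s/, a sibilant → -sez → *isussez*.
Since the final sound of *nupa* is /a/ (a vowel), it takes -a, giving *nupaa*.

sotirmag, isussez, nupaa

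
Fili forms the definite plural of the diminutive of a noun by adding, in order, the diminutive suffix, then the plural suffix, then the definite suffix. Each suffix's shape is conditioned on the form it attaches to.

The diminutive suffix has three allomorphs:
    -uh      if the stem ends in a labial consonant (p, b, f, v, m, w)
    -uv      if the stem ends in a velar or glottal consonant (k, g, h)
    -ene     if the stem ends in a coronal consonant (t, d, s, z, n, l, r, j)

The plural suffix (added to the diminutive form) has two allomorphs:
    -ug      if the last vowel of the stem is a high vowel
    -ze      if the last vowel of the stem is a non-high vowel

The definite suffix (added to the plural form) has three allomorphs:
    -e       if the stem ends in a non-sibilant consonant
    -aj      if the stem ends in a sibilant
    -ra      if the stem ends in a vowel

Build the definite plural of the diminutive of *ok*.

okuvuge

*ok* — final consonant /k/ (velar/glottal) → -uv → *okuv*.
Since the last vowel of the diminutive form *okuv* is /u/ (a high vowel), it takes -ug, giving *okuvug*.
The plural form *okuvug*: final sound = /g/, a non-sibilant consonant → -e → *okuvuge*.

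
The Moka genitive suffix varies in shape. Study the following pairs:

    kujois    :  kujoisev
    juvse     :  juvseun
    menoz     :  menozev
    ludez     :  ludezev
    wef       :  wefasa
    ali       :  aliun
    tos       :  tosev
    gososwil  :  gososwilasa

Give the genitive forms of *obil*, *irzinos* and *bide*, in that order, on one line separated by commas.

The pattern is sibilance of the final sound: -ev when the stem ends in a sibilant (*kujois*, *menoz*, *ludez*, *tos*); -asa when the stem ends in a non-sibilant consonant (*wef*, *gososwil*); -un when the stem ends in a vowel (*juvse*, *ali*).
The final sound of *obil* is /l/, which is a non-sibilant consonant, so the suffix is -asa, giving *obilasa*.
Since the final sound of *irzinos* is /s/ (a sibilant), it takes -ev, giving *irzinosev*.
*bide* — final sound /e/ (a vowel) → -un → *bideun*.

obilasa, irzinosev, bideun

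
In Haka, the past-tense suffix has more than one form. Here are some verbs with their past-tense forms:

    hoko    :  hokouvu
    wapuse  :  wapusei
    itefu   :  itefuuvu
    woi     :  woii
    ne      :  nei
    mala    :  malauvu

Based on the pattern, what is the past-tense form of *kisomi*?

kisomii

The alternation tracks the last vowel of the stem — -i when the last vowel of the stem is a front vowel (*wapuse*, *woi*, *ne*); -uvu when the last vowel of the stem is a back vowel (*hoko*, *itefu*, *mala*).
*kisomi*: last vowel = /i/, a front vowel → -i → *kisomii*.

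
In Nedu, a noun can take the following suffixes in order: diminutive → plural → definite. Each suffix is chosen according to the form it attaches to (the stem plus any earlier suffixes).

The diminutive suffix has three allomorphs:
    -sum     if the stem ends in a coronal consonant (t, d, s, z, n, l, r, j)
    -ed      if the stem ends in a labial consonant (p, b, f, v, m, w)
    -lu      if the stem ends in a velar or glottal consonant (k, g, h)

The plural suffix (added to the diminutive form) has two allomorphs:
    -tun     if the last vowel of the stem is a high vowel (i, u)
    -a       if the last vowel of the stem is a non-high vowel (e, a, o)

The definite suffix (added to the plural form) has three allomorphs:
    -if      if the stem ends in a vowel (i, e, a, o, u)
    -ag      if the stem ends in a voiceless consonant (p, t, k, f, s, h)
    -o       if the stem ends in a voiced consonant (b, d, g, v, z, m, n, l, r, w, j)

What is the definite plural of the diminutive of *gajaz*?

*gajaz*: final consonant = /z/, coronal → -sum → *gajazsum*.
The diminutive form *gajazsum*: last vowel = /u/, a high vowel → -tun → *gajazsumtun*.
The final sound of the plural form *gajazsumtun* is /n/, which is a voiced consonant, so the definite suffix is -o, giving *gajazsumtuno*.

gajazsumtuno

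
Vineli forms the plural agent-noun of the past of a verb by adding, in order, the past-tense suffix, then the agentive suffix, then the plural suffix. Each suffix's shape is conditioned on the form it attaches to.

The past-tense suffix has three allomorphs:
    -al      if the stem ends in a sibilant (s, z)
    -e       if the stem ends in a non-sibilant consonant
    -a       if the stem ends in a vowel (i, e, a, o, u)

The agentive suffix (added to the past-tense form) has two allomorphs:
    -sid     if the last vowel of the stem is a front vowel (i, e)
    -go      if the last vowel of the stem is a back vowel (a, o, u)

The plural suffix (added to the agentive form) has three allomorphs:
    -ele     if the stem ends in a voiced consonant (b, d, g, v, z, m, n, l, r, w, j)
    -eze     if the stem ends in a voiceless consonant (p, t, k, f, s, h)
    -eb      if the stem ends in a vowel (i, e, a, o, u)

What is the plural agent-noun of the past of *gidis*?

The final sound of *gidis* is /s/, which is a sibilant, so the past-tense suffix is -al, giving *gidisal*.
The past-tense form *gidisal*: last vowel = /a/, a back vowel → -go → *gidisalgo*.
The final sound of the agentive form *gidisalgo* is /o/, which is a vowel, so the plural suffix is -eb, giving *gidisalgoeb*.

gidisalgoeb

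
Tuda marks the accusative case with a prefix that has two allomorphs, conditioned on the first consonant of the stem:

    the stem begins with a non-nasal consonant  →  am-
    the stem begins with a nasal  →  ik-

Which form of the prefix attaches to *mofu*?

ik-

*mofu*: first consonant = /m/, a nasal → ik-.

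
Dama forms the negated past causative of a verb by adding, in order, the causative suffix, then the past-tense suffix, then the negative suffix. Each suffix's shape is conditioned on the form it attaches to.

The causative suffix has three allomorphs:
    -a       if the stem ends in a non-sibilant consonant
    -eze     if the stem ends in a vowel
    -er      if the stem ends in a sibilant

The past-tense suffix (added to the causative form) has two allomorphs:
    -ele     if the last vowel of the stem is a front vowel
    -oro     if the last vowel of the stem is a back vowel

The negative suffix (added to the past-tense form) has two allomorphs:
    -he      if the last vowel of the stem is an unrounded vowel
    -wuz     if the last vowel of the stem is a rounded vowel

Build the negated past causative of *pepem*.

Since the final sound of *pepem* is /m/ (a non-sibilant consonant), it takes -a, giving *pepema*.
Since the last vowel of the causative form *pepema* is /a/ (a back vowel), it takes -oro, giving *pepemaoro*.
Since the last vowel of the past-tense form *pepemaoro* is /o/ (a rounded vowel), it takes -wuz, giving *pepemaorowuz*.

pepemaorowuz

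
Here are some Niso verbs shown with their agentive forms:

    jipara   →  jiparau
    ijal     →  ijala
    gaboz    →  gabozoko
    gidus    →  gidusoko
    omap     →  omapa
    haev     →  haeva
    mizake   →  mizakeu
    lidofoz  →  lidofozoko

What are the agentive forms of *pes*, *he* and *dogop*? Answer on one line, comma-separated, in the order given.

The pattern is sibilance of the final sound: -oko when the stem ends in a sibilant (*gaboz*, *gidus*, *lidofoz*); -a when the stem ends in a non-sibilant consonant (*ijal*, *omap*, *haev*); -u when the stem ends in a vowel (*jipara*, *mizake*).
*pes* — final sound /s/ (a sibilant) → -oko → *pesoko*.
*he* — final sound /e/ (a vowel) → -u → *heu*.
Since the final sound of *dogop* is /p/ (a non-sibilant consonant), it takes -a, giving *dogopa*.

pesoko, heu, dogopa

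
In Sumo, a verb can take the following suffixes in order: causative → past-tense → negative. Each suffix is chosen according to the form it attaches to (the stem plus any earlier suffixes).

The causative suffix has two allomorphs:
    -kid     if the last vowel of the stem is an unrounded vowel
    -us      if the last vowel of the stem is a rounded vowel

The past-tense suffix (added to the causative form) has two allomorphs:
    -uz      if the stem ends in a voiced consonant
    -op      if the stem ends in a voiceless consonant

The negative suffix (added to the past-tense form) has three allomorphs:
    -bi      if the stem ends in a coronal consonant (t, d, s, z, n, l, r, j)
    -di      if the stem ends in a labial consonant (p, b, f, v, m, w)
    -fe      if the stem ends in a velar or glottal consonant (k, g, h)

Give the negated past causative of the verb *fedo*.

*fedo*: last vowel = /o/, a rounded vowel → -us → *fedous*.
The causative form *fedous* — final consonant /s/ (voiceless) → -op → *fedousop*.
The final consonant of the past-tense form *fedousop* is /p/, which is labial, so the negative suffix is -di, giving *fedousopdi*.

fedousopdi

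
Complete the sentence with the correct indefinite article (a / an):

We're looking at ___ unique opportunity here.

The indefinite article is chosen by the initial *sound* of the following word, not its spelling.
*unique* begins with the sound /juː/ (u pronounced /juː/) — a consonant sound.
So the article is *a*: We're looking at a unique opportunity here.

a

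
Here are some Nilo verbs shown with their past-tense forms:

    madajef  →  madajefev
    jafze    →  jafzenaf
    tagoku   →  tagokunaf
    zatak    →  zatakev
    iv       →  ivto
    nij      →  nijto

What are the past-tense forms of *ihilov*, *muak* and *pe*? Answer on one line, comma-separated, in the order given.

The suffix is conditioned by the final sound: -ev when the stem ends in a voiceless consonant (*madajef*, *zatak*); -to when the stem ends in a voiced consonant (*iv*, *nij*); -naf when the stem ends in a vowel (*jafze*, *tagoku*).
*ihilov* — final sound /v/ (a voiced consonant) → -to → *ihilovto*.
*muak* — final sound /k/ (a voiceless consonant) → -ev → *muakev*.
The final sound of *pe* is /e/, which is a vowel, so the suffix is -naf, giving *penaf*.

ihilovto, muakev, penaf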